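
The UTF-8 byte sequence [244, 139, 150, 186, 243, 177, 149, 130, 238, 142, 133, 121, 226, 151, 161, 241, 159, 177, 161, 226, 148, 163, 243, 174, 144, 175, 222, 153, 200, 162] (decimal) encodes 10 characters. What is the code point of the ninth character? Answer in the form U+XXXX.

Offset 0: leading byte 0xF4 = 11110100 → 4-byte char #1 = F4 8B 96 BA.
Offset 4: leading byte 0xF3 = 11110011 → 4-byte char #2 = F3 B1 95 82.
Offset 8: leading byte 0xEE = 11101110 → 3-byte char #3 = EE 8E 85.
Offset 11: leading byte 0x79 = 01111001 → 1-byte char #4 = 79.
Offset 12: leading byte 0xE2 = 11100010 → 3-byte char #5 = E2 97 A1.
Offset 15: leading byte 0xF1 = 11110001 → 4-byte char #6 = F1 9F B1 A1.
Offset 19: leading byte 0xE2 = 11100010 → 3-byte char #7 = E2 94 A3.
Offset 22: leading byte 0xF3 = 11110011 → 4-byte char #8 = F3 AE 90 AF.
Offset 26: leading byte 0xDE = 11011110 → 2-byte char #9 = DE 99.
Leading byte 0xDE = 11011110 matches 110xxxxx → 2-byte sequence.
Byte 1: 0xDE = 11011110, payload 11110 (5 bits).
Byte 2: 0x99 = 10011001 (10xxxxxx ✓), payload 011001.
Concatenate: 11110011001 = 0x799 (11 bits → U+0799).

U+0799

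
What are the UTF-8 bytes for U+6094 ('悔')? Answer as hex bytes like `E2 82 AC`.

U+6094 = 0x6094 = 24724 decimal. In range U+0800–U+FFFF → 3-byte form: 1110xxxx 10xxxxxx 10xxxxxx.
Binary (16 bits): 0110000010010100.
Split 4+6+6: 0110 | 000010 | 010100.
Byte 1: 11100110 = 0xE6.
Byte 2: 10000010 = 0x82.
Byte 3: 10010100 = 0x94.

E6 82 94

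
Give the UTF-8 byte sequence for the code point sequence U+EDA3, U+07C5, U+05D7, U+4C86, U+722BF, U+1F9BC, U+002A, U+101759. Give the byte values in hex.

EE B6 A3 DF 85 D7 97 E4 B2 86 F1 B2 8A BF F0 9F A6 BC 2A F4 81 9D 99

U+EDA3: 3-byte form → EE B6 A3.
U+07C5: 2-byte form → DF 85.
U+05D7: 2-byte form → D7 97.
U+4C86: 3-byte form → E4 B2 86.
U+722BF: 4-byte form → F1 B2 8A BF.
U+1F9BC: 4-byte form → F0 9F A6 BC.
U+002A: 1-byte form → 2A.
U+101759: 4-byte form → F4 81 9D 99.
Concatenated (23 bytes): EE B6 A3 DF 85 D7 97 E4 B2 86 F1 B2 8A BF F0 9F A6 BC 2A F4 81 9D 99.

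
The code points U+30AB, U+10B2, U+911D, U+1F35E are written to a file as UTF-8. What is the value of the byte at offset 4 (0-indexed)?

U+30AB → 3-byte form E3 82 AB at offsets 0–2.
U+10B2 → 3-byte form E1 82 B2 at offsets 3–5.
Offset 4 falls in char 2's range; it's byte 2 of E1 82 B2 = 0x82.

0x82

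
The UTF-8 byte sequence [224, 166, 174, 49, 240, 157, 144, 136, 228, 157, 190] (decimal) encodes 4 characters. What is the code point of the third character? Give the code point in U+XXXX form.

U+1D408

Offset 0: leading byte 0xE0 = 11100000 → 3-byte char #1 = E0 A6 AE.
Offset 3: leading byte 0x31 = 00110001 → 1-byte char #2 = 31.
Offset 4: leading byte 0xF0 = 11110000 → 4-byte char #3 = F0 9D 90 88.
Leading byte 0xF0 = 11110000 matches 11110xxx → 4-byte sequence.
Byte 1: 0xF0 = 11110000, payload 000 (3 bits).
Byte 2: 0x9D = 10011101 (10xxxxxx ✓), payload 011101.
Byte 3: 0x90 = 10010000 (10xxxxxx ✓), payload 010000.
Byte 4: 0x88 = 10001000 (10xxxxxx ✓), payload 001000.
Concatenate: 000011101010000001000 = 0x1D408 (21 bits → U+1D408).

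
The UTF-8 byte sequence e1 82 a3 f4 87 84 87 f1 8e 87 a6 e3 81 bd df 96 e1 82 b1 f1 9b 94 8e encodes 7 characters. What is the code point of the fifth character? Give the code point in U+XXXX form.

U+07D6

Offset 0: leading byte 0xE1 = 11100001 → 3-byte char #1 = E1 82 A3.
Offset 3: leading byte 0xF4 = 11110100 → 4-byte char #2 = F4 87 84 87.
Offset 7: leading byte 0xF1 = 11110001 → 4-byte char #3 = F1 8E 87 A6.
Offset 11: leading byte 0xE3 = 11100011 → 3-byte char #4 = E3 81 BD.
Offset 14: leading byte 0xDF = 11011111 → 2-byte char #5 = DF 96.
Leading byte 0xDF = 11011111 matches 110xxxxx → 2-byte sequence.
Byte 1: 0xDF = 11011111, payload 11111 (5 bits).
Byte 2: 0x96 = 10010110 (10xxxxxx ✓), payload 010110.
Concatenate: 11111010110 = 0x7D6 (11 bits → U+07D6).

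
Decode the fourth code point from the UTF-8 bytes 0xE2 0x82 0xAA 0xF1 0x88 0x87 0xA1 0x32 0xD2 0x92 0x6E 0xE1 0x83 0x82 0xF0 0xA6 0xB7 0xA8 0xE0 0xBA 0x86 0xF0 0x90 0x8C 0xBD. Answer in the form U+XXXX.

Offset 0: leading byte 0xE2 = 11100010 → 3-byte char #1 = E2 82 AA.
Offset 3: leading byte 0xF1 = 11110001 → 4-byte char #2 = F1 88 87 A1.
Offset 7: leading byte 0x32 = 00110010 → 1-byte char #3 = 32.
Offset 8: leading byte 0xD2 = 11010010 → 2-byte char #4 = D2 92.
Leading byte 0xD2 = 11010010 matches 110xxxxx → 2-byte sequence.
Byte 1: 0xD2 = 11010010, payload 10010 (5 bits).
Byte 2: 0x92 = 10010010 (10xxxxxx ✓), payload 010010.
Concatenate: 10010010010 = 0x492 (11 bits → U+0492).

U+0492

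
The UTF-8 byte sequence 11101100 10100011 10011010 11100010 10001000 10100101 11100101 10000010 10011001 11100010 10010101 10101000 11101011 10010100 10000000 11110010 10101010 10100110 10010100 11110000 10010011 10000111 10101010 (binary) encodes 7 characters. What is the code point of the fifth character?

U+B500

Offset 0: leading byte 0xEC = 11101100 → 3-byte char #1 = EC A3 9A.
Offset 3: leading byte 0xE2 = 11100010 → 3-byte char #2 = E2 88 A5.
Offset 6: leading byte 0xE5 = 11100101 → 3-byte char #3 = E5 82 99.
Offset 9: leading byte 0xE2 = 11100010 → 3-byte char #4 = E2 95 A8.
Offset 12: leading byte 0xEB = 11101011 → 3-byte char #5 = EB 94 80.
Leading byte 0xEB = 11101011 matches 1110xxxx → 3-byte sequence.
Byte 1: 0xEB = 11101011, payload 1011 (4 bits).
Byte 2: 0x94 = 10010100 (10xxxxxx ✓), payload 010100.
Byte 3: 0x80 = 10000000 (10xxxxxx ✓), payload 000000.
Concatenate: 1011010100000000 = 0xB500 (16 bits → U+B500).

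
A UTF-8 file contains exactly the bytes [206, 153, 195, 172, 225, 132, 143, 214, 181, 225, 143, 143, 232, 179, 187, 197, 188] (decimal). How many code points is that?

Byte at offset 0: 0xCE = 11001110 → 2-byte char (#1). Advance 2.
Byte at offset 2: 0xC3 = 11000011 → 2-byte char (#2). Advance 2.
Byte at offset 4: 0xE1 = 11100001 → 3-byte char (#3). Advance 3.
Byte at offset 7: 0xD6 = 11010110 → 2-byte char (#4). Advance 2.
Byte at offset 9: 0xE1 = 11100001 → 3-byte char (#5). Advance 3.
Byte at offset 12: 0xE8 = 11101000 → 3-byte char (#6). Advance 3.
Byte at offset 15: 0xC5 = 11000101 → 2-byte char (#7). Advance 2.
Reached end at offset 17 after 7 code points.

7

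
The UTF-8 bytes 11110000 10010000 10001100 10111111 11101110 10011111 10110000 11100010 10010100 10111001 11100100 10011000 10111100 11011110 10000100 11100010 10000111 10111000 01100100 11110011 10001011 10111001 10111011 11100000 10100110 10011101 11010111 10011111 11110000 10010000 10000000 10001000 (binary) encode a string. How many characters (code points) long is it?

11

Byte at offset 0: 0xF0 = 11110000 → 4-byte char (#1). Advance 4.
Byte at offset 4: 0xEE = 11101110 → 3-byte char (#2). Advance 3.
Byte at offset 7: 0xE2 = 11100010 → 3-byte char (#3). Advance 3.
Byte at offset 10: 0xE4 = 11100100 → 3-byte char (#4). Advance 3.
Byte at offset 13: 0xDE = 11011110 → 2-byte char (#5). Advance 2.
Byte at offset 15: 0xE2 = 11100010 → 3-byte char (#6). Advance 3.
Byte at offset 18: 0x64 = 01100100 → 1-byte char (#7). Advance 1.
Byte at offset 19: 0xF3 = 11110011 → 4-byte char (#8). Advance 4.
Byte at offset 23: 0xE0 = 11100000 → 3-byte char (#9). Advance 3.
Byte at offset 26: 0xD7 = 11010111 → 2-byte char (#10). Advance 2.
Byte at offset 28: 0xF0 = 11110000 → 4-byte char (#11). Advance 4.
Reached end at offset 32 after 11 code points.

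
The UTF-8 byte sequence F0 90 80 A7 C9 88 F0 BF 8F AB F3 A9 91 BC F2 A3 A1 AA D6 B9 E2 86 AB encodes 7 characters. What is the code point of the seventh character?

U+21AB

Offset 0: leading byte 0xF0 = 11110000 → 4-byte char #1 = F0 90 80 A7.
Offset 4: leading byte 0xC9 = 11001001 → 2-byte char #2 = C9 88.
Offset 6: leading byte 0xF0 = 11110000 → 4-byte char #3 = F0 BF 8F AB.
Offset 10: leading byte 0xF3 = 11110011 → 4-byte char #4 = F3 A9 91 BC.
Offset 14: leading byte 0xF2 = 11110010 → 4-byte char #5 = F2 A3 A1 AA.
Offset 18: leading byte 0xD6 = 11010110 → 2-byte char #6 = D6 B9.
Offset 20: leading byte 0xE2 = 11100010 → 3-byte char #7 = E2 86 AB.
Leading byte 0xE2 = 11100010 matches 1110xxxx → 3-byte sequence.
Byte 1: 0xE2 = 11100010, payload 0010 (4 bits).
Byte 2: 0x86 = 10000110 (10xxxxxx ✓), payload 000110.
Byte 3: 0xAB = 10101011 (10xxxxxx ✓), payload 101011.
Concatenate: 0010000110101011 = 0x21AB (16 bits → U+21AB).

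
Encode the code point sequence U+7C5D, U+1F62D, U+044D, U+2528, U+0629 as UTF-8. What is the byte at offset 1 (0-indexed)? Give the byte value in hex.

U+7C5D → 3-byte form E7 B1 9D at offsets 0–2.
Offset 1 falls in char 1's range; it's byte 2 of E7 B1 9D = 0xB1.

0xB1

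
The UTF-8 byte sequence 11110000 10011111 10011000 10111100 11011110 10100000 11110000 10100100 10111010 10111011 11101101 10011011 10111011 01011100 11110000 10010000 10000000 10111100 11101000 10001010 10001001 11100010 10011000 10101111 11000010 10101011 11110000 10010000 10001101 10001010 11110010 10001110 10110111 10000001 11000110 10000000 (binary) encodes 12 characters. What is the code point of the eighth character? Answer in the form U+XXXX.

U+262F

Offset 0: leading byte 0xF0 = 11110000 → 4-byte char #1 = F0 9F 98 BC.
Offset 4: leading byte 0xDE = 11011110 → 2-byte char #2 = DE A0.
Offset 6: leading byte 0xF0 = 11110000 → 4-byte char #3 = F0 A4 BA BB.
Offset 10: leading byte 0xED = 11101101 → 3-byte char #4 = ED 9B BB.
Offset 13: leading byte 0x5C = 01011100 → 1-byte char #5 = 5C.
Offset 14: leading byte 0xF0 = 11110000 → 4-byte char #6 = F0 90 80 BC.
Offset 18: leading byte 0xE8 = 11101000 → 3-byte char #7 = E8 8A 89.
Offset 21: leading byte 0xE2 = 11100010 → 3-byte char #8 = E2 98 AF.
Leading byte 0xE2 = 11100010 matches 1110xxxx → 3-byte sequence.
Byte 1: 0xE2 = 11100010, payload 0010 (4 bits).
Byte 2: 0x98 = 10011000 (10xxxxxx ✓), payload 011000.
Byte 3: 0xAF = 10101111 (10xxxxxx ✓), payload 101111.
Concatenate: 0010011000101111 = 0x262F (16 bits → U+262F).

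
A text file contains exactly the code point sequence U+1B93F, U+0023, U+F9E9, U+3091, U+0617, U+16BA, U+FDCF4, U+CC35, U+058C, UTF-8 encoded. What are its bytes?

F0 9B A4 BF 23 EF A7 A9 E3 82 91 D8 97 E1 9A BA F3 BD B3 B4 EC B0 B5 D6 8C

U+1B93F: 4-byte form → F0 9B A4 BF.
U+0023: 1-byte form → 23.
U+F9E9: 3-byte form → EF A7 A9.
U+3091: 3-byte form → E3 82 91.
U+0617: 2-byte form → D8 97.
U+16BA: 3-byte form → E1 9A BA.
U+FDCF4: 4-byte form → F3 BD B3 B4.
U+CC35: 3-byte form → EC B0 B5.
U+058C: 2-byte form → D6 8C.
Concatenated (25 bytes): F0 9B A4 BF 23 EF A7 A9 E3 82 91 D8 97 E1 9A BA F3 BD B3 B4 EC B0 B5 D6 8C.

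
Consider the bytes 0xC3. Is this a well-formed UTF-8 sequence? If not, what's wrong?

invalid (sequence truncated)

Leading byte 0xC3 = 11000011 → 2-byte form, but only 1 byte is present.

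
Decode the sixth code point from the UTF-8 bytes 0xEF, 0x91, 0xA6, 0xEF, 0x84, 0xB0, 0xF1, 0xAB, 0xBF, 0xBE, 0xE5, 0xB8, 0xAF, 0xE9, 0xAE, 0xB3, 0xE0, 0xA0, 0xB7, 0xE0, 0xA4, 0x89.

U+0837

Offset 0: leading byte 0xEF = 11101111 → 3-byte char #1 = EF 91 A6.
Offset 3: leading byte 0xEF = 11101111 → 3-byte char #2 = EF 84 B0.
Offset 6: leading byte 0xF1 = 11110001 → 4-byte char #3 = F1 AB BF BE.
Offset 10: leading byte 0xE5 = 11100101 → 3-byte char #4 = E5 B8 AF.
Offset 13: leading byte 0xE9 = 11101001 → 3-byte char #5 = E9 AE B3.
Offset 16: leading byte 0xE0 = 11100000 → 3-byte char #6 = E0 A0 B7.
Leading byte 0xE0 = 11100000 matches 1110xxxx → 3-byte sequence.
Byte 1: 0xE0 = 11100000, payload 0000 (4 bits).
Byte 2: 0xA0 = 10100000 (10xxxxxx ✓), payload 100000.
Byte 3: 0xB7 = 10110111 (10xxxxxx ✓), payload 110111.
Concatenate: 0000100000110111 = 0x837 (16 bits → U+0837).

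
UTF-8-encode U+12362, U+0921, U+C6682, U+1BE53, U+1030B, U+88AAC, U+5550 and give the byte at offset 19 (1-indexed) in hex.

0x8B

1-indexed offset 19 is 0-indexed offset 18.
U+12362 → 4-byte form F0 92 8D A2 at offsets 0–3.
U+0921 → 3-byte form E0 A4 A1 at offsets 4–6.
U+C6682 → 4-byte form F3 86 9A 82 at offsets 7–10.
U+1BE53 → 4-byte form F0 9B B9 93 at offsets 11–14.
U+1030B → 4-byte form F0 90 8C 8B at offsets 15–18.
Offset 18 falls in char 5's range; it's byte 4 of F0 90 8C 8B = 0x8B.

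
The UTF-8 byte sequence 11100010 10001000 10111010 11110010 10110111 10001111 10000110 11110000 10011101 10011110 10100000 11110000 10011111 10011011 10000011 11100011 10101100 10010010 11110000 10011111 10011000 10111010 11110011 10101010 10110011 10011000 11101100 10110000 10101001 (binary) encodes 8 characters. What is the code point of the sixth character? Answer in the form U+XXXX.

U+1F63A

Offset 0: leading byte 0xE2 = 11100010 → 3-byte char #1 = E2 88 BA.
Offset 3: leading byte 0xF2 = 11110010 → 4-byte char #2 = F2 B7 8F 86.
Offset 7: leading byte 0xF0 = 11110000 → 4-byte char #3 = F0 9D 9E A0.
Offset 11: leading byte 0xF0 = 11110000 → 4-byte char #4 = F0 9F 9B 83.
Offset 15: leading byte 0xE3 = 11100011 → 3-byte char #5 = E3 AC 92.
Offset 18: leading byte 0xF0 = 11110000 → 4-byte char #6 = F0 9F 98 BA.
Leading byte 0xF0 = 11110000 matches 11110xxx → 4-byte sequence.
Byte 1: 0xF0 = 11110000, payload 000 (3 bits).
Byte 2: 0x9F = 10011111 (10xxxxxx ✓), payload 011111.
Byte 3: 0x98 = 10011000 (10xxxxxx ✓), payload 011000.
Byte 4: 0xBA = 10111010 (10xxxxxx ✓), payload 111010.
Concatenate: 000011111011000111010 = 0x1F63A (21 bits → U+1F63A).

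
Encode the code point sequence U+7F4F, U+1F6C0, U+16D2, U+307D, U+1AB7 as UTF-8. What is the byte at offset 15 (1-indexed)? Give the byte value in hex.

1-indexed offset 15 is 0-indexed offset 14.
U+7F4F → 3-byte form E7 BD 8F at offsets 0–2.
U+1F6C0 → 4-byte form F0 9F 9B 80 at offsets 3–6.
U+16D2 → 3-byte form E1 9B 92 at offsets 7–9.
U+307D → 3-byte form E3 81 BD at offsets 10–12.
U+1AB7 → 3-byte form E1 AA B7 at offsets 13–15.
Offset 14 falls in char 5's range; it's byte 2 of E1 AA B7 = 0xAA.

0xAA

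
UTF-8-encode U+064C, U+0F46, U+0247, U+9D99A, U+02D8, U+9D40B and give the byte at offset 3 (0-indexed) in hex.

0xBD

U+064C → 2-byte form D9 8C at offsets 0–1.
U+0F46 → 3-byte form E0 BD 86 at offsets 2–4.
Offset 3 falls in char 2's range; it's byte 2 of E0 BD 86 = 0xBD.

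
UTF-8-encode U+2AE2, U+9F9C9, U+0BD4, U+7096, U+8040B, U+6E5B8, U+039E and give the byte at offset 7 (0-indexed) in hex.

0xE0

U+2AE2 → 3-byte form E2 AB A2 at offsets 0–2.
U+9F9C9 → 4-byte form F2 9F A7 89 at offsets 3–6.
U+0BD4 → 3-byte form E0 AF 94 at offsets 7–9.
Offset 7 falls in char 3's range; it's byte 1 of E0 AF 94 = 0xE0.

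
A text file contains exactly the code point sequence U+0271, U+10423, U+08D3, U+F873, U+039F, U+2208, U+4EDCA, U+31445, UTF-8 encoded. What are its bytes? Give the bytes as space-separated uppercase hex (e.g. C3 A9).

U+0271: 2-byte form → C9 B1.
U+10423: 4-byte form → F0 90 90 A3.
U+08D3: 3-byte form → E0 A3 93.
U+F873: 3-byte form → EF A1 B3.
U+039F: 2-byte form → CE 9F.
U+2208: 3-byte form → E2 88 88.
U+4EDCA: 4-byte form → F1 8E B7 8A.
U+31445: 4-byte form → F0 B1 91 85.
Concatenated (25 bytes): C9 B1 F0 90 90 A3 E0 A3 93 EF A1 B3 CE 9F E2 88 88 F1 8E B7 8A F0 B1 91 85.

C9 B1 F0 90 90 A3 E0 A3 93 EF A1 B3 CE 9F E2 88 88 F1 8E B7 8A F0 B1 91 85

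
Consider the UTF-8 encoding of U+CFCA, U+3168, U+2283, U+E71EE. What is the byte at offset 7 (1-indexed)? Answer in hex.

0xE2

1-indexed offset 7 is 0-indexed offset 6.
U+CFCA → 3-byte form EC BF 8A at offsets 0–2.
U+3168 → 3-byte form E3 85 A8 at offsets 3–5.
U+2283 → 3-byte form E2 8A 83 at offsets 6–8.
Offset 6 falls in char 3's range; it's byte 1 of E2 8A 83 = 0xE2.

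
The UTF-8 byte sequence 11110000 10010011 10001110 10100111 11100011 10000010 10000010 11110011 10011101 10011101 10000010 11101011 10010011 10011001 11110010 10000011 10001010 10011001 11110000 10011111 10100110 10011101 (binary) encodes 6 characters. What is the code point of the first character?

Offset 0: leading byte 0xF0 = 11110000 → 4-byte char #1 = F0 93 8E A7.
Leading byte 0xF0 = 11110000 matches 11110xxx → 4-byte sequence.
Byte 1: 0xF0 = 11110000, payload 000 (3 bits).
Byte 2: 0x93 = 10010011 (10xxxxxx ✓), payload 010011.
Byte 3: 0x8E = 10001110 (10xxxxxx ✓), payload 001110.
Byte 4: 0xA7 = 10100111 (10xxxxxx ✓), payload 100111.
Concatenate: 000010011001110100111 = 0x133A7 (21 bits → U+133A7).

U+133A7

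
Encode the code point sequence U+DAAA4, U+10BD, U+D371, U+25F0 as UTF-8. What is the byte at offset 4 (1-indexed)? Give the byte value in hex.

0xA4

1-indexed offset 4 is 0-indexed offset 3.
U+DAAA4 → 4-byte form F3 9A AA A4 at offsets 0–3.
Offset 3 falls in char 1's range; it's byte 4 of F3 9A AA A4 = 0xA4.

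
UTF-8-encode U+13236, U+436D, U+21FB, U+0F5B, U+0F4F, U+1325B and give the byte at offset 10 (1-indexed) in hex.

0xBB

1-indexed offset 10 is 0-indexed offset 9.
U+13236 → 4-byte form F0 93 88 B6 at offsets 0–3.
U+436D → 3-byte form E4 8D AD at offsets 4–6.
U+21FB → 3-byte form E2 87 BB at offsets 7–9.
Offset 9 falls in char 3's range; it's byte 3 of E2 87 BB = 0xBB.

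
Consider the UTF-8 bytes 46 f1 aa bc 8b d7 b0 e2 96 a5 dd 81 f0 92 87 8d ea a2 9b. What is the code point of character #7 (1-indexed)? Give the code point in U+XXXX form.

Offset 0: leading byte 0x46 = 01000110 → 1-byte char #1 = 46.
Offset 1: leading byte 0xF1 = 11110001 → 4-byte char #2 = F1 AA BC 8B.
Offset 5: leading byte 0xD7 = 11010111 → 2-byte char #3 = D7 B0.
Offset 7: leading byte 0xE2 = 11100010 → 3-byte char #4 = E2 96 A5.
Offset 10: leading byte 0xDD = 11011101 → 2-byte char #5 = DD 81.
Offset 12: leading byte 0xF0 = 11110000 → 4-byte char #6 = F0 92 87 8D.
Offset 16: leading byte 0xEA = 11101010 → 3-byte char #7 = EA A2 9B.
Leading byte 0xEA = 11101010 matches 1110xxxx → 3-byte sequence.
Byte 1: 0xEA = 11101010, payload 1010 (4 bits).
Byte 2: 0xA2 = 10100010 (10xxxxxx ✓), payload 100010.
Byte 3: 0x9B = 10011011 (10xxxxxx ✓), payload 011011.
Concatenate: 1010100010011011 = 0xA89B (16 bits → U+A89B).

U+A89B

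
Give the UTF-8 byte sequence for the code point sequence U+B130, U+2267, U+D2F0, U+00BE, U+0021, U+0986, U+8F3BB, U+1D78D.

EB 84 B0 E2 89 A7 ED 8B B0 C2 BE 21 E0 A6 86 F2 8F 8E BB F0 9D 9E 8D

U+B130: 3-byte form → EB 84 B0.
U+2267: 3-byte form → E2 89 A7.
U+D2F0: 3-byte form → ED 8B B0.
U+00BE: 2-byte form → C2 BE.
U+0021: 1-byte form → 21.
U+0986: 3-byte form → E0 A6 86.
U+8F3BB: 4-byte form → F2 8F 8E BB.
U+1D78D: 4-byte form → F0 9D 9E 8D.
Concatenated (23 bytes): EB 84 B0 E2 89 A7 ED 8B B0 C2 BE 21 E0 A6 86 F2 8F 8E BB F0 9D 9E 8D.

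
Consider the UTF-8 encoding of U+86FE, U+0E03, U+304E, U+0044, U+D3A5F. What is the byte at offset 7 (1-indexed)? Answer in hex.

1-indexed offset 7 is 0-indexed offset 6.
U+86FE → 3-byte form E8 9B BE at offsets 0–2.
U+0E03 → 3-byte form E0 B8 83 at offsets 3–5.
U+304E → 3-byte form E3 81 8E at offsets 6–8.
Offset 6 falls in char 3's range; it's byte 1 of E3 81 8E = 0xE3.

0xE3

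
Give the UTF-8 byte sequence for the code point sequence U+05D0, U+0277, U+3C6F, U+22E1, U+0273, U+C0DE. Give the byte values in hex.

D7 90 C9 B7 E3 B1 AF E2 8B A1 C9 B3 EC 83 9E

U+05D0: 2-byte form → D7 90.
U+0277: 2-byte form → C9 B7.
U+3C6F: 3-byte form → E3 B1 AF.
U+22E1: 3-byte form → E2 8B A1.
U+0273: 2-byte form → C9 B3.
U+C0DE: 3-byte form → EC 83 9E.
Concatenated (15 bytes): D7 90 C9 B7 E3 B1 AF E2 8B A1 C9 B3 EC 83 9E.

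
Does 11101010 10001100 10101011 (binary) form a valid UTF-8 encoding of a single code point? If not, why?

Leading byte 0xEA = 11101010 → 3-byte form.
Continuation bytes 0x8C=10001100, 0xAB=10101011 all match 10xxxxxx.
Decoded value 0xA32B is ≥ 0x800 (shortest form) and not a surrogate.

valid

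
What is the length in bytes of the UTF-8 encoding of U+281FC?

U+281FC = 0x281FC. UTF-8 uses 1 byte below 0x80, 2 below 0x800, 3 below 0x10000, 4 up to 0x10FFFF. 0x281FC is in U+10000–U+10FFFF → 4 bytes.

4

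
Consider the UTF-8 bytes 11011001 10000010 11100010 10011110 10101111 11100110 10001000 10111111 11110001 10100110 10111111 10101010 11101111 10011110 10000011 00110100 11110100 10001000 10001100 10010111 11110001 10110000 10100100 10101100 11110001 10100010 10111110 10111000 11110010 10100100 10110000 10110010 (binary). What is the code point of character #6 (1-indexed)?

Offset 0: leading byte 0xD9 = 11011001 → 2-byte char #1 = D9 82.
Offset 2: leading byte 0xE2 = 11100010 → 3-byte char #2 = E2 9E AF.
Offset 5: leading byte 0xE6 = 11100110 → 3-byte char #3 = E6 88 BF.
Offset 8: leading byte 0xF1 = 11110001 → 4-byte char #4 = F1 A6 BF AA.
Offset 12: leading byte 0xEF = 11101111 → 3-byte char #5 = EF 9E 83.
Offset 15: leading byte 0x34 = 00110100 → 1-byte char #6 = 34.
Leading byte 0x34 = 00110100 matches 0xxxxxxx → 1-byte sequence.
Byte 1: 0x34 = 00110100, payload 0110100 (7 bits).
Concatenate: 0110100 = 0x34 (7 bits → U+0034).

U+0034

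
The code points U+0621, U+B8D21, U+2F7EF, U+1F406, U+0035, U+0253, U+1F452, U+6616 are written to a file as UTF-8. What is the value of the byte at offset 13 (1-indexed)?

1-indexed offset 13 is 0-indexed offset 12.
U+0621 → 2-byte form D8 A1 at offsets 0–1.
U+B8D21 → 4-byte form F2 B8 B4 A1 at offsets 2–5.
U+2F7EF → 4-byte form F0 AF 9F AF at offsets 6–9.
U+1F406 → 4-byte form F0 9F 90 86 at offsets 10–13.
Offset 12 falls in char 4's range; it's byte 3 of F0 9F 90 86 = 0x90.

0x90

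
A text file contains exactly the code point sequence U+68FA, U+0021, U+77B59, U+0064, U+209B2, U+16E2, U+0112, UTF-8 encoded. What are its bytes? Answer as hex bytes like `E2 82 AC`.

E6 A3 BA 21 F1 B7 AD 99 64 F0 A0 A6 B2 E1 9B A2 C4 92

U+68FA: 3-byte form → E6 A3 BA.
U+0021: 1-byte form → 21.
U+77B59: 4-byte form → F1 B7 AD 99.
U+0064: 1-byte form → 64.
U+209B2: 4-byte form → F0 A0 A6 B2.
U+16E2: 3-byte form → E1 9B A2.
U+0112: 2-byte form → C4 92.
Concatenated (18 bytes): E6 A3 BA 21 F1 B7 AD 99 64 F0 A0 A6 B2 E1 9B A2 C4 92.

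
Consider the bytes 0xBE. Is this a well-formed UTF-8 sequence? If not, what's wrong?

invalid (continuation byte with no leading byte)

Byte 0xBE = 10111110 has the form 10xxxxxx — a continuation byte — but there is no preceding leading byte.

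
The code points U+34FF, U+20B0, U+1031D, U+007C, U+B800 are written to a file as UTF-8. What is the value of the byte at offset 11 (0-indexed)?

U+34FF → 3-byte form E3 93 BF at offsets 0–2.
U+20B0 → 3-byte form E2 82 B0 at offsets 3–5.
U+1031D → 4-byte form F0 90 8C 9D at offsets 6–9.
U+007C → 1-byte form 7C at offsets 10–10.
U+B800 → 3-byte form EB A0 80 at offsets 11–13.
Offset 11 falls in char 5's range; it's byte 1 of EB A0 80 = 0xEB.

0xEB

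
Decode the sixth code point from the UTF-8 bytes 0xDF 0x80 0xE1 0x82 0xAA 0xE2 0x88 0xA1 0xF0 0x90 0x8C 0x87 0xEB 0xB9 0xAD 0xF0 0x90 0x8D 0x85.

U+10345

Offset 0: leading byte 0xDF = 11011111 → 2-byte char #1 = DF 80.
Offset 2: leading byte 0xE1 = 11100001 → 3-byte char #2 = E1 82 AA.
Offset 5: leading byte 0xE2 = 11100010 → 3-byte char #3 = E2 88 A1.
Offset 8: leading byte 0xF0 = 11110000 → 4-byte char #4 = F0 90 8C 87.
Offset 12: leading byte 0xEB = 11101011 → 3-byte char #5 = EB B9 AD.
Offset 15: leading byte 0xF0 = 11110000 → 4-byte char #6 = F0 90 8D 85.
Leading byte 0xF0 = 11110000 matches 11110xxx → 4-byte sequence.
Byte 1: 0xF0 = 11110000, payload 000 (3 bits).
Byte 2: 0x90 = 10010000 (10xxxxxx ✓), payload 010000.
Byte 3: 0x8D = 10001101 (10xxxxxx ✓), payload 001101.
Byte 4: 0x85 = 10000101 (10xxxxxx ✓), payload 000101.
Concatenate: 000010000001101000101 = 0x10345 (21 bits → U+10345).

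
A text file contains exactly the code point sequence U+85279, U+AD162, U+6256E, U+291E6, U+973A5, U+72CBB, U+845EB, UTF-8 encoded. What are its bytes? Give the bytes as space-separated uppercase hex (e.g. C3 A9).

F2 85 89 B9 F2 AD 85 A2 F1 A2 95 AE F0 A9 87 A6 F2 97 8E A5 F1 B2 B2 BB F2 84 97 AB

U+85279: 4-byte form → F2 85 89 B9.
U+AD162: 4-byte form → F2 AD 85 A2.
U+6256E: 4-byte form → F1 A2 95 AE.
U+291E6: 4-byte form → F0 A9 87 A6.
U+973A5: 4-byte form → F2 97 8E A5.
U+72CBB: 4-byte form → F1 B2 B2 BB.
U+845EB: 4-byte form → F2 84 97 AB.
Concatenated (28 bytes): F2 85 89 B9 F2 AD 85 A2 F1 A2 95 AE F0 A9 87 A6 F2 97 8E A5 F1 B2 B2 BB F2 84 97 AB.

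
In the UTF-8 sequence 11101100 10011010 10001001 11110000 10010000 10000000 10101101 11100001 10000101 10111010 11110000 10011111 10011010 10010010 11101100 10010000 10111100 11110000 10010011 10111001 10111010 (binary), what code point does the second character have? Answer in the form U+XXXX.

Offset 0: leading byte 0xEC = 11101100 → 3-byte char #1 = EC 9A 89.
Offset 3: leading byte 0xF0 = 11110000 → 4-byte char #2 = F0 90 80 AD.
Leading byte 0xF0 = 11110000 matches 11110xxx → 4-byte sequence.
Byte 1: 0xF0 = 11110000, payload 000 (3 bits).
Byte 2: 0x90 = 10010000 (10xxxxxx ✓), payload 010000.
Byte 3: 0x80 = 10000000 (10xxxxxx ✓), payload 000000.
Byte 4: 0xAD = 10101101 (10xxxxxx ✓), payload 101101.
Concatenate: 000010000000000101101 = 0x1002D (21 bits → U+1002D).

U+1002D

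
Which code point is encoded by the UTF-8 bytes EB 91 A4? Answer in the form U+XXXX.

Leading byte 0xEB = 11101011 matches 1110xxxx → 3-byte sequence.
Byte 1: 0xEB = 11101011, payload 1011 (4 bits).
Byte 2: 0x91 = 10010001 (10xxxxxx ✓), payload 010001.
Byte 3: 0xA4 = 10100100 (10xxxxxx ✓), payload 100100.
Concatenate: 1011010001100100 = 0xB464 (16 bits → U+B464).

U+B464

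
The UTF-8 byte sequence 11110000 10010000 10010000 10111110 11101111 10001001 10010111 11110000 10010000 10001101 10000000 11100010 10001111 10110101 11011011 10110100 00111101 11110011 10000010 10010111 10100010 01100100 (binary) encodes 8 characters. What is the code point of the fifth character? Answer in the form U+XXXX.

Offset 0: leading byte 0xF0 = 11110000 → 4-byte char #1 = F0 90 90 BE.
Offset 4: leading byte 0xEF = 11101111 → 3-byte char #2 = EF 89 97.
Offset 7: leading byte 0xF0 = 11110000 → 4-byte char #3 = F0 90 8D 80.
Offset 11: leading byte 0xE2 = 11100010 → 3-byte char #4 = E2 8F B5.
Offset 14: leading byte 0xDB = 11011011 → 2-byte char #5 = DB B4.
Leading byte 0xDB = 11011011 matches 110xxxxx → 2-byte sequence.
Byte 1: 0xDB = 11011011, payload 11011 (5 bits).
Byte 2: 0xB4 = 10110100 (10xxxxxx ✓), payload 110100.
Concatenate: 11011110100 = 0x6F4 (11 bits → U+06F4).

U+06F4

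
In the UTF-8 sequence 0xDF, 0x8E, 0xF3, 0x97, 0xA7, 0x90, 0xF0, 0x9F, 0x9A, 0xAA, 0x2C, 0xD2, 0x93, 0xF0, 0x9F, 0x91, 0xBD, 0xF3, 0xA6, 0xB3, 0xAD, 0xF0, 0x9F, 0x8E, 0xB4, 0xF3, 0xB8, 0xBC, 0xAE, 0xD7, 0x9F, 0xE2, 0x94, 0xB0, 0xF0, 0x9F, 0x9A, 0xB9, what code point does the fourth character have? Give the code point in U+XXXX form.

Offset 0: leading byte 0xDF = 11011111 → 2-byte char #1 = DF 8E.
Offset 2: leading byte 0xF3 = 11110011 → 4-byte char #2 = F3 97 A7 90.
Offset 6: leading byte 0xF0 = 11110000 → 4-byte char #3 = F0 9F 9A AA.
Offset 10: leading byte 0x2C = 00101100 → 1-byte char #4 = 2C.
Leading byte 0x2C = 00101100 matches 0xxxxxxx → 1-byte sequence.
Byte 1: 0x2C = 00101100, payload 0101100 (7 bits).
Concatenate: 0101100 = 0x2C (7 bits → U+002C).

U+002C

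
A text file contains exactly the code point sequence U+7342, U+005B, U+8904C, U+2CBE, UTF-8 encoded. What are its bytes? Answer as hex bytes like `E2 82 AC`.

U+7342: 3-byte form → E7 8D 82.
U+005B: 1-byte form → 5B.
U+8904C: 4-byte form → F2 89 81 8C.
U+2CBE: 3-byte form → E2 B2 BE.
Concatenated (11 bytes): E7 8D 82 5B F2 89 81 8C E2 B2 BE.

E7 8D 82 5B F2 89 81 8C E2 B2 BE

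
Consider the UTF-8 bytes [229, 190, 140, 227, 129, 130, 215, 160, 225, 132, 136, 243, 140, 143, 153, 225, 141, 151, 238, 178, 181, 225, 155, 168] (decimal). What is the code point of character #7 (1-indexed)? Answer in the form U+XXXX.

Offset 0: leading byte 0xE5 = 11100101 → 3-byte char #1 = E5 BE 8C.
Offset 3: leading byte 0xE3 = 11100011 → 3-byte char #2 = E3 81 82.
Offset 6: leading byte 0xD7 = 11010111 → 2-byte char #3 = D7 A0.
Offset 8: leading byte 0xE1 = 11100001 → 3-byte char #4 = E1 84 88.
Offset 11: leading byte 0xF3 = 11110011 → 4-byte char #5 = F3 8C 8F 99.
Offset 15: leading byte 0xE1 = 11100001 → 3-byte char #6 = E1 8D 97.
Offset 18: leading byte 0xEE = 11101110 → 3-byte char #7 = EE B2 B5.
Leading byte 0xEE = 11101110 matches 1110xxxx → 3-byte sequence.
Byte 1: 0xEE = 11101110, payload 1110 (4 bits).
Byte 2: 0xB2 = 10110010 (10xxxxxx ✓), payload 110010.
Byte 3: 0xB5 = 10110101 (10xxxxxx ✓), payload 110101.
Concatenate: 1110110010110101 = 0xECB5 (16 bits → U+ECB5).

U+ECB5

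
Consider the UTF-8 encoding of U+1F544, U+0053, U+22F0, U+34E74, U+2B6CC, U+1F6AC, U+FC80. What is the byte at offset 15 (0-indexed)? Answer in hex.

0x8C

U+1F544 → 4-byte form F0 9F 95 84 at offsets 0–3.
U+0053 → 1-byte form 53 at offsets 4–4.
U+22F0 → 3-byte form E2 8B B0 at offsets 5–7.
U+34E74 → 4-byte form F0 B4 B9 B4 at offsets 8–11.
U+2B6CC → 4-byte form F0 AB 9B 8C at offsets 12–15.
Offset 15 falls in char 5's range; it's byte 4 of F0 AB 9B 8C = 0x8C.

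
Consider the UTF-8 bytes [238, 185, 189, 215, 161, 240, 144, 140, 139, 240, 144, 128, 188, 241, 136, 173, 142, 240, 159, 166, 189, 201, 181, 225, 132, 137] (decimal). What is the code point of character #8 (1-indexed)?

Offset 0: leading byte 0xEE = 11101110 → 3-byte char #1 = EE B9 BD.
Offset 3: leading byte 0xD7 = 11010111 → 2-byte char #2 = D7 A1.
Offset 5: leading byte 0xF0 = 11110000 → 4-byte char #3 = F0 90 8C 8B.
Offset 9: leading byte 0xF0 = 11110000 → 4-byte char #4 = F0 90 80 BC.
Offset 13: leading byte 0xF1 = 11110001 → 4-byte char #5 = F1 88 AD 8E.
Offset 17: leading byte 0xF0 = 11110000 → 4-byte char #6 = F0 9F A6 BD.
Offset 21: leading byte 0xC9 = 11001001 → 2-byte char #7 = C9 B5.
Offset 23: leading byte 0xE1 = 11100001 → 3-byte char #8 = E1 84 89.
Leading byte 0xE1 = 11100001 matches 1110xxxx → 3-byte sequence.
Byte 1: 0xE1 = 11100001, payload 0001 (4 bits).
Byte 2: 0x84 = 10000100 (10xxxxxx ✓), payload 000100.
Byte 3: 0x89 = 10001001 (10xxxxxx ✓), payload 001001.
Concatenate: 0001000100001001 = 0x1109 (16 bits → U+1109).

U+1109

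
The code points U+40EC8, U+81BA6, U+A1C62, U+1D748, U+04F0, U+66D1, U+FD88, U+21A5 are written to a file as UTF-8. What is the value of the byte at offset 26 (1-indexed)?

1-indexed offset 26 is 0-indexed offset 25.
U+40EC8 → 4-byte form F1 80 BB 88 at offsets 0–3.
U+81BA6 → 4-byte form F2 81 AE A6 at offsets 4–7.
U+A1C62 → 4-byte form F2 A1 B1 A2 at offsets 8–11.
U+1D748 → 4-byte form F0 9D 9D 88 at offsets 12–15.
U+04F0 → 2-byte form D3 B0 at offsets 16–17.
U+66D1 → 3-byte form E6 9B 91 at offsets 18–20.
U+FD88 → 3-byte form EF B6 88 at offsets 21–23.
U+21A5 → 3-byte form E2 86 A5 at offsets 24–26.
Offset 25 falls in char 8's range; it's byte 2 of E2 86 A5 = 0x86.

0x86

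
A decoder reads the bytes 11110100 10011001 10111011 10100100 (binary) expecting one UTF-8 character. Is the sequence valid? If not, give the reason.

invalid (encodes a value above U+10FFFF)

Leading byte 0xF4 = 11110100 → 4-byte form.
Payload = 0x119EE4, which exceeds U+10FFFF, the maximum Unicode code point. (Leading bytes F5–FF, or F4 followed by ≥ 0x90, are invalid.)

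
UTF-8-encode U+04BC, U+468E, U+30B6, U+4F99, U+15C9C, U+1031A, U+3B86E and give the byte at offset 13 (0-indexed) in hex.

0xB2

U+04BC → 2-byte form D2 BC at offsets 0–1.
U+468E → 3-byte form E4 9A 8E at offsets 2–4.
U+30B6 → 3-byte form E3 82 B6 at offsets 5–7.
U+4F99 → 3-byte form E4 BE 99 at offsets 8–10.
U+15C9C → 4-byte form F0 95 B2 9C at offsets 11–14.
Offset 13 falls in char 5's range; it's byte 3 of F0 95 B2 9C = 0xB2.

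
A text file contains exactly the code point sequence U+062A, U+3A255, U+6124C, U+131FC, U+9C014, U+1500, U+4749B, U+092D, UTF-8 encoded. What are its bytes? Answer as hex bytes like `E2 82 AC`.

D8 AA F0 BA 89 95 F1 A1 89 8C F0 93 87 BC F2 9C 80 94 E1 94 80 F1 87 92 9B E0 A4 AD

U+062A: 2-byte form → D8 AA.
U+3A255: 4-byte form → F0 BA 89 95.
U+6124C: 4-byte form → F1 A1 89 8C.
U+131FC: 4-byte form → F0 93 87 BC.
U+9C014: 4-byte form → F2 9C 80 94.
U+1500: 3-byte form → E1 94 80.
U+4749B: 4-byte form → F1 87 92 9B.
U+092D: 3-byte form → E0 A4 AD.
Concatenated (28 bytes): D8 AA F0 BA 89 95 F1 A1 89 8C F0 93 87 BC F2 9C 80 94 E1 94 80 F1 87 92 9B E0 A4 AD.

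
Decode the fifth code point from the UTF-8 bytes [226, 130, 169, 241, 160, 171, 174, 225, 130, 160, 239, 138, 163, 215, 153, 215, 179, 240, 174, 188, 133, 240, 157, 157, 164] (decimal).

U+05D9

Offset 0: leading byte 0xE2 = 11100010 → 3-byte char #1 = E2 82 A9.
Offset 3: leading byte 0xF1 = 11110001 → 4-byte char #2 = F1 A0 AB AE.
Offset 7: leading byte 0xE1 = 11100001 → 3-byte char #3 = E1 82 A0.
Offset 10: leading byte 0xEF = 11101111 → 3-byte char #4 = EF 8A A3.
Offset 13: leading byte 0xD7 = 11010111 → 2-byte char #5 = D7 99.
Leading byte 0xD7 = 11010111 matches 110xxxxx → 2-byte sequence.
Byte 1: 0xD7 = 11010111, payload 10111 (5 bits).
Byte 2: 0x99 = 10011001 (10xxxxxx ✓), payload 011001.
Concatenate: 10111011001 = 0x5D9 (11 bits → U+05D9).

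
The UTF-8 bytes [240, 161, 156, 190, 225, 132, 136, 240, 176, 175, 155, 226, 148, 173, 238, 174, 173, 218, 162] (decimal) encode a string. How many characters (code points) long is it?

6

Byte at offset 0: 0xF0 = 11110000 → 4-byte char (#1). Advance 4.
Byte at offset 4: 0xE1 = 11100001 → 3-byte char (#2). Advance 3.
Byte at offset 7: 0xF0 = 11110000 → 4-byte char (#3). Advance 4.
Byte at offset 11: 0xE2 = 11100010 → 3-byte char (#4). Advance 3.
Byte at offset 14: 0xEE = 11101110 → 3-byte char (#5). Advance 3.
Byte at offset 17: 0xDA = 11011010 → 2-byte char (#6). Advance 2.
Reached end at offset 19 after 6 code points.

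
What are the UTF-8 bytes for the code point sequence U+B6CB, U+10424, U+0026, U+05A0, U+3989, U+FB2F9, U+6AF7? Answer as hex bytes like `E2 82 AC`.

EB 9B 8B F0 90 90 A4 26 D6 A0 E3 A6 89 F3 BB 8B B9 E6 AB B7

U+B6CB: 3-byte form → EB 9B 8B.
U+10424: 4-byte form → F0 90 90 A4.
U+0026: 1-byte form → 26.
U+05A0: 2-byte form → D6 A0.
U+3989: 3-byte form → E3 A6 89.
U+FB2F9: 4-byte form → F3 BB 8B B9.
U+6AF7: 3-byte form → E6 AB B7.
Concatenated (20 bytes): EB 9B 8B F0 90 90 A4 26 D6 A0 E3 A6 89 F3 BB 8B B9 E6 AB B7.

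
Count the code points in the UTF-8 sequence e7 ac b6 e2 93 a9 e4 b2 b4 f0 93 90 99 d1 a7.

5

Byte at offset 0: 0xE7 = 11100111 → 3-byte char (#1). Advance 3.
Byte at offset 3: 0xE2 = 11100010 → 3-byte char (#2). Advance 3.
Byte at offset 6: 0xE4 = 11100100 → 3-byte char (#3). Advance 3.
Byte at offset 9: 0xF0 = 11110000 → 4-byte char (#4). Advance 4.
Byte at offset 13: 0xD1 = 11010001 → 2-byte char (#5). Advance 2.
Reached end at offset 15 after 5 code points.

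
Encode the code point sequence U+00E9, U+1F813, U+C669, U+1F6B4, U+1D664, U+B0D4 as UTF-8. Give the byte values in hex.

U+00E9: 2-byte form → C3 A9.
U+1F813: 4-byte form → F0 9F A0 93.
U+C669: 3-byte form → EC 99 A9.
U+1F6B4: 4-byte form → F0 9F 9A B4.
U+1D664: 4-byte form → F0 9D 99 A4.
U+B0D4: 3-byte form → EB 83 94.
Concatenated (20 bytes): C3 A9 F0 9F A0 93 EC 99 A9 F0 9F 9A B4 F0 9D 99 A4 EB 83 94.

C3 A9 F0 9F A0 93 EC 99 A9 F0 9F 9A B4 F0 9D 99 A4 EB 83 94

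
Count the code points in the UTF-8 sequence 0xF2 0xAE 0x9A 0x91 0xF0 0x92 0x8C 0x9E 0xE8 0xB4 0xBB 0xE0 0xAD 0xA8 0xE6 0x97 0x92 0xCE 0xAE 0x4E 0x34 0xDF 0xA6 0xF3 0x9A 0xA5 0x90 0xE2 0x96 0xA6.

Byte at offset 0: 0xF2 = 11110010 → 4-byte char (#1). Advance 4.
Byte at offset 4: 0xF0 = 11110000 → 4-byte char (#2). Advance 4.
Byte at offset 8: 0xE8 = 11101000 → 3-byte char (#3). Advance 3.
Byte at offset 11: 0xE0 = 11100000 → 3-byte char (#4). Advance 3.
Byte at offset 14: 0xE6 = 11100110 → 3-byte char (#5). Advance 3.
Byte at offset 17: 0xCE = 11001110 → 2-byte char (#6). Advance 2.
Byte at offset 19: 0x4E = 01001110 → 1-byte char (#7). Advance 1.
Byte at offset 20: 0x34 = 00110100 → 1-byte char (#8). Advance 1.
Byte at offset 21: 0xDF = 11011111 → 2-byte char (#9). Advance 2.
Byte at offset 23: 0xF3 = 11110011 → 4-byte char (#10). Advance 4.
Byte at offset 27: 0xE2 = 11100010 → 3-byte char (#11). Advance 3.
Reached end at offset 30 after 11 code points.

11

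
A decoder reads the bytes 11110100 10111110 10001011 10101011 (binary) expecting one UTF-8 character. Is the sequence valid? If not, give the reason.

invalid (encodes a value above U+10FFFF)

Leading byte 0xF4 = 11110100 → 4-byte form.
Payload = 0x13E2EB, which exceeds U+10FFFF, the maximum Unicode code point. (Leading bytes F5–FF, or F4 followed by ≥ 0x90, are invalid.)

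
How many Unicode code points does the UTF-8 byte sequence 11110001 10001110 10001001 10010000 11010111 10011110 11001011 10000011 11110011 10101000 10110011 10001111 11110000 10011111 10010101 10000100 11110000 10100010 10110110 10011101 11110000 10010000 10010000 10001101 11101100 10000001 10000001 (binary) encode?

8

Byte at offset 0: 0xF1 = 11110001 → 4-byte char (#1). Advance 4.
Byte at offset 4: 0xD7 = 11010111 → 2-byte char (#2). Advance 2.
Byte at offset 6: 0xCB = 11001011 → 2-byte char (#3). Advance 2.
Byte at offset 8: 0xF3 = 11110011 → 4-byte char (#4). Advance 4.
Byte at offset 12: 0xF0 = 11110000 → 4-byte char (#5). Advance 4.
Byte at offset 16: 0xF0 = 11110000 → 4-byte char (#6). Advance 4.
Byte at offset 20: 0xF0 = 11110000 → 4-byte char (#7). Advance 4.
Byte at offset 24: 0xEC = 11101100 → 3-byte char (#8). Advance 3.
Reached end at offset 27 after 8 code points.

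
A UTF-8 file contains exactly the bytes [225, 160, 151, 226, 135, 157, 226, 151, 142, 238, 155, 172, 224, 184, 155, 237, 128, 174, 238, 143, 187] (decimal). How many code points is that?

Byte at offset 0: 0xE1 = 11100001 → 3-byte char (#1). Advance 3.
Byte at offset 3: 0xE2 = 11100010 → 3-byte char (#2). Advance 3.
Byte at offset 6: 0xE2 = 11100010 → 3-byte char (#3). Advance 3.
Byte at offset 9: 0xEE = 11101110 → 3-byte char (#4). Advance 3.
Byte at offset 12: 0xE0 = 11100000 → 3-byte char (#5). Advance 3.
Byte at offset 15: 0xED = 11101101 → 3-byte char (#6). Advance 3.
Byte at offset 18: 0xEE = 11101110 → 3-byte char (#7). Advance 3.
Reached end at offset 21 after 7 code points.

7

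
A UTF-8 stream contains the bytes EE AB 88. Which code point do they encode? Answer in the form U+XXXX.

U+EAC8

Leading byte 0xEE = 11101110 matches 1110xxxx → 3-byte sequence.
Byte 1: 0xEE = 11101110, payload 1110 (4 bits).
Byte 2: 0xAB = 10101011 (10xxxxxx ✓), payload 101011.
Byte 3: 0x88 = 10001000 (10xxxxxx ✓), payload 001000.
Concatenate: 1110101011001000 = 0xEAC8 (16 bits → U+EAC8).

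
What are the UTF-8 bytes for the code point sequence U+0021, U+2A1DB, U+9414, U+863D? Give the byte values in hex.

U+0021: 1-byte form → 21.
U+2A1DB: 4-byte form → F0 AA 87 9B.
U+9414: 3-byte form → E9 90 94.
U+863D: 3-byte form → E8 98 BD.
Concatenated (11 bytes): 21 F0 AA 87 9B E9 90 94 E8 98 BD.

21 F0 AA 87 9B E9 90 94 E8 98 BD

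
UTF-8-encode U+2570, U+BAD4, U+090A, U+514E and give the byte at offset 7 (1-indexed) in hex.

0xE0

1-indexed offset 7 is 0-indexed offset 6.
U+2570 → 3-byte form E2 95 B0 at offsets 0–2.
U+BAD4 → 3-byte form EB AB 94 at offsets 3–5.
U+090A → 3-byte form E0 A4 8A at offsets 6–8.
Offset 6 falls in char 3's range; it's byte 1 of E0 A4 8A = 0xE0.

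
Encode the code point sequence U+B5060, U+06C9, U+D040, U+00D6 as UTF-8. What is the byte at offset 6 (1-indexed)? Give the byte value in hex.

0x89

1-indexed offset 6 is 0-indexed offset 5.
U+B5060 → 4-byte form F2 B5 81 A0 at offsets 0–3.
U+06C9 → 2-byte form DB 89 at offsets 4–5.
Offset 5 falls in char 2's range; it's byte 2 of DB 89 = 0x89.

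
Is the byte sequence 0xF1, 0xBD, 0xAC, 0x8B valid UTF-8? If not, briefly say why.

valid

Leading byte 0xF1 = 11110001 → 4-byte form.
Continuation bytes 0xBD=10111101, 0xAC=10101100, 0x8B=10001011 all match 10xxxxxx.
Decoded value 0x7DB0B is ≥ 0x10000 (shortest form) and not a surrogate.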